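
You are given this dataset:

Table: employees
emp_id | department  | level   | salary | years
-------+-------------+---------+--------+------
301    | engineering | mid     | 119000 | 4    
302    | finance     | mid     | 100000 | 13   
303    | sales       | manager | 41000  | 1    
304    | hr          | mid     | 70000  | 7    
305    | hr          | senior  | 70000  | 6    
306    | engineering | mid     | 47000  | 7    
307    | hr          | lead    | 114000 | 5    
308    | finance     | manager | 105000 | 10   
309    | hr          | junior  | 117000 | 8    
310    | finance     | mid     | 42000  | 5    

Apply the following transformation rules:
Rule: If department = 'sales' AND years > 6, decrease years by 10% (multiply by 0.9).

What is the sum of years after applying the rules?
66

Step 1: Find records where department = 'sales' AND years > 6
Step 2: 0 records match, summing to 0
Step 3: After multiplier: 0 × 0.9 = 0.0
Step 4: Unaffected records sum: 66
Step 5: Final sum = 0.0 + 66 = 66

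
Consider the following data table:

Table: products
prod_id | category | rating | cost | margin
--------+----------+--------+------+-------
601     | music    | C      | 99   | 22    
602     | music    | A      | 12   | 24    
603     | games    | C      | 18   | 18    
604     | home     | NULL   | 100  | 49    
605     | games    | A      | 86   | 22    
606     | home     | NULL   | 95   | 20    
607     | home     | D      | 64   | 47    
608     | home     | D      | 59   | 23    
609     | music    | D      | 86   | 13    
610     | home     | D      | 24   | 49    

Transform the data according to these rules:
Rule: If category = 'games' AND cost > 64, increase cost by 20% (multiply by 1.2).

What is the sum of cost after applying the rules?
660.2

Step 1: Find records where category = 'games' AND cost > 64
Step 2: 1 records match, summing to 86
Step 3: After multiplier: 86 × 1.2 = 103.2
Step 4: Unaffected records sum: 557
Step 5: Final sum = 103.2 + 557 = 660.2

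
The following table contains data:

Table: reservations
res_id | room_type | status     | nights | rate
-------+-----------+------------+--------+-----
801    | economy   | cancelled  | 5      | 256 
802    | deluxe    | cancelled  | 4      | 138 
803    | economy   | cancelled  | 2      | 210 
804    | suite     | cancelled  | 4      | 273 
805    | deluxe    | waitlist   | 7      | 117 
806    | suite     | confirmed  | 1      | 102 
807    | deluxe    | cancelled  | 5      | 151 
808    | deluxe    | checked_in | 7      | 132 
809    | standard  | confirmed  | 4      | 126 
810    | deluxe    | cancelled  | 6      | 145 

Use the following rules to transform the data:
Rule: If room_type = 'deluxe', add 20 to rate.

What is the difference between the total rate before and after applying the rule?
100

Step 1: Original sum of rate = 1650
Step 2: 5 records have room_type = 'deluxe'
Step 3: Each affected record changes by 20
Step 4: Total change = 5 × 20 = 100
Step 5: New sum = 1650 + 100 = 1750
Step 6: Difference = |1750 - 1650| = 100
        (Sum increased by 100)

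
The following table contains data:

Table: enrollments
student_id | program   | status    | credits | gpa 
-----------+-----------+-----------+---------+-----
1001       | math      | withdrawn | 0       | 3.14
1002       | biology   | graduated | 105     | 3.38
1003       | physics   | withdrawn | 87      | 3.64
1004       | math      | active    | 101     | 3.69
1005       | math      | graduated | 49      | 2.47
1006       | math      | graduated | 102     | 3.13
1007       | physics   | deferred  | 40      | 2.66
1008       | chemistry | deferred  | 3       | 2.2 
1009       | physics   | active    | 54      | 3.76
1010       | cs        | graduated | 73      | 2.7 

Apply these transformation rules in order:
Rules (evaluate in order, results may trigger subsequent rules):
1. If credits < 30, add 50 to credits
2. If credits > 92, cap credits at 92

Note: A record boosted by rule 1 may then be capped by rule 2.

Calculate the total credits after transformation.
682

Step 1: Apply rule 1 to records with credits < 30
  - 2 records get bonus of 50
  - Of these, 0 records then exceed 92 and get capped
Step 2: Apply rule 2 to records with credits > 92
  - 3 records (original) are capped
Step 3: Calculate final sum = 682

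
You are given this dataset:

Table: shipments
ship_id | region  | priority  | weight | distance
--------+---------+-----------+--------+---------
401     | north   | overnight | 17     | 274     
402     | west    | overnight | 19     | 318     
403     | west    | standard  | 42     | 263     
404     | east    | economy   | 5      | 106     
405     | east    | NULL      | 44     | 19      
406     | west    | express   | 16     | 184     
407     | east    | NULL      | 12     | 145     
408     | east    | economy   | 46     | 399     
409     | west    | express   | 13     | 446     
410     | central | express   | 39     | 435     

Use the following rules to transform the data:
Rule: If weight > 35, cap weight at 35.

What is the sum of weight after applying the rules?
222

Step 1: 4 records have weight > 35
Step 2: These records originally summed to 171
Step 3: After capping: 4 × 35 = 140
Step 4: Unaffected records sum: 82
Step 5: Final sum = 140 + 82 = 222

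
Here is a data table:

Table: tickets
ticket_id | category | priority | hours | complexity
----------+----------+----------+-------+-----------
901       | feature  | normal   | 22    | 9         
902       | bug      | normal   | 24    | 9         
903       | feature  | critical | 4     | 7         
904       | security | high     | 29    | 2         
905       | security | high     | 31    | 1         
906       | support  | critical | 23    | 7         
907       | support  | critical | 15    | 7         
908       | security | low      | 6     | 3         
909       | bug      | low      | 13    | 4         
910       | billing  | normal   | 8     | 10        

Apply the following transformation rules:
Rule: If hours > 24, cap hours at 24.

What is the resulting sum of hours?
163

Step 1: 2 records have hours > 24
Step 2: These records originally summed to 60
Step 3: After capping: 2 × 24 = 48
Step 4: Unaffected records sum: 115
Step 5: Final sum = 48 + 115 = 163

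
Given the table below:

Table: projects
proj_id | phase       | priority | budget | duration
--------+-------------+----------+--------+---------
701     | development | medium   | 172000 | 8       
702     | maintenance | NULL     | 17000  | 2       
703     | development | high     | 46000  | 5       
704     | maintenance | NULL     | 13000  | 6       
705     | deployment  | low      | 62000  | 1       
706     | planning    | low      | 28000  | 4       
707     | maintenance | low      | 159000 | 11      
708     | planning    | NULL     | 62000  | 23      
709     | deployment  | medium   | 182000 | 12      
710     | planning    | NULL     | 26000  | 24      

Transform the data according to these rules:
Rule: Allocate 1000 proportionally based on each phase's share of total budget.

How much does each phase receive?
deployment: 318.12, development: 284.22, maintenance: 246.41, planning: 151.24

Step 1: Calculate total budget = 767000
Step 2: Calculate each phase's proportion:
  deployment: 244000/767000 = 31.81% → 318.12
  development: 218000/767000 = 28.42% → 284.22
  maintenance: 189000/767000 = 24.64% → 246.41
  planning: 116000/767000 = 15.12% → 151.24
Step 3: Verify: sum of allocations ≈ 1000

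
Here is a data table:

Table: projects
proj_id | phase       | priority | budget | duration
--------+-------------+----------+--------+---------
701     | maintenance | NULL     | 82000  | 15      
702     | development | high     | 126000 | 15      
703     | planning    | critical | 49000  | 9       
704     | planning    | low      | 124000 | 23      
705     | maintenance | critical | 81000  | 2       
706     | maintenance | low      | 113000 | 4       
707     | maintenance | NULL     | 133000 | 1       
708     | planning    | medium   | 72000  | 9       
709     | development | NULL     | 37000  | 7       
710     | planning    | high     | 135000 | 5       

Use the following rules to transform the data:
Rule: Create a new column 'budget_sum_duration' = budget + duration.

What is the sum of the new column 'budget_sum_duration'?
952090

Step 1: For each record, compute budget + duration
Example calculations:
  82000 + 15 = 82015
  126000 + 15 = 126015
  49000 + 9 = 49009
  ...
Step 2: Sum all derived values
Step 3: Total = 952090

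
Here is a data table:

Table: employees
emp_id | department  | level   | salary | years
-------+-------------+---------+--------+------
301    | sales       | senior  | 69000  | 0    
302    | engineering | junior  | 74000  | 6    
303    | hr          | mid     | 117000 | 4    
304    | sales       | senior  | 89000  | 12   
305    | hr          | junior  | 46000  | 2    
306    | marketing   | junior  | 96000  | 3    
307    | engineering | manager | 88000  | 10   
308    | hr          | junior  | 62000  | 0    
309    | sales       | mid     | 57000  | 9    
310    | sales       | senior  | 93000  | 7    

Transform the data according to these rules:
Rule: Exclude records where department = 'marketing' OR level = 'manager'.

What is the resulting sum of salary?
607000

Step 1: Find records where department = 'marketing' OR level = 'manager'
Step 2: 2 records match, summing to 184000
Step 3: Original sum: 791000
Step 4: Remaining sum = 791000 - 184000 = 607000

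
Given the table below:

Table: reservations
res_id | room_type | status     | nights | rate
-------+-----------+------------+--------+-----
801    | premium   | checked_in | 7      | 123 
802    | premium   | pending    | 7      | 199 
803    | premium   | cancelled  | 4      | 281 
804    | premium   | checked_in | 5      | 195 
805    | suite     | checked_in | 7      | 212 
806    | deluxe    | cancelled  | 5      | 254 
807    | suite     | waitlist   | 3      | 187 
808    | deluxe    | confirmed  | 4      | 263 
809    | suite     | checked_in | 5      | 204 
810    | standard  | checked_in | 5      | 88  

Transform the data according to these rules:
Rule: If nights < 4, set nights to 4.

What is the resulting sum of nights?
53

Step 1: 1 records have nights < 4
Step 2: These records originally summed to 3
Step 3: After setting to minimum: 1 × 4 = 4
Step 4: Unaffected records sum: 49
Step 5: Final sum = 4 + 49 = 53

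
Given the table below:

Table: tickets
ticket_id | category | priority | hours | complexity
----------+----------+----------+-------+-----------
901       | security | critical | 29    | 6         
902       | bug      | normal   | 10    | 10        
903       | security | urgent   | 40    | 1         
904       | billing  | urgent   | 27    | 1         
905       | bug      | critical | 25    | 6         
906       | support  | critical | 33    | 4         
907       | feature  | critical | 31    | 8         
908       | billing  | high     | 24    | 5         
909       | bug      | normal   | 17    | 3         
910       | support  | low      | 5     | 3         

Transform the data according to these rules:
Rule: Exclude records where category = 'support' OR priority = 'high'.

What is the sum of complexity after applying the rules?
35

Step 1: Find records where category = 'support' OR priority = 'high'
Step 2: 3 records match, summing to 12
Step 3: Original sum: 47
Step 4: Remaining sum = 47 - 12 = 35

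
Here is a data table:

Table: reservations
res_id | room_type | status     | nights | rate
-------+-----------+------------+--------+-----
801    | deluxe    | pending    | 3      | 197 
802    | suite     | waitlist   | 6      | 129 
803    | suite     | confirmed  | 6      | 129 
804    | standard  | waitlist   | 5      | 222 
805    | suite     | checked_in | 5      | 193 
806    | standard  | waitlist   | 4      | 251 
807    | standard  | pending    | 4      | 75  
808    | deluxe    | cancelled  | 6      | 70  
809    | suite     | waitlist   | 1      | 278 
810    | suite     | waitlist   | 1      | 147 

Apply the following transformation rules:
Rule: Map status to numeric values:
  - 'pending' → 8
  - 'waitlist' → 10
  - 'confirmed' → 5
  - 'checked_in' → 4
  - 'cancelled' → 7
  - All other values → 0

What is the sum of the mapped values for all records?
82

Step 1: Apply mapping to each record
Step 2: Count by status:
  'pending': 2 records × 8 = 16
  'waitlist': 5 records × 10 = 50
  'confirmed': 1 records × 5 = 5
  'checked_in': 1 records × 4 = 4
  'cancelled': 1 records × 7 = 7
Step 3: Sum all mapped values = 82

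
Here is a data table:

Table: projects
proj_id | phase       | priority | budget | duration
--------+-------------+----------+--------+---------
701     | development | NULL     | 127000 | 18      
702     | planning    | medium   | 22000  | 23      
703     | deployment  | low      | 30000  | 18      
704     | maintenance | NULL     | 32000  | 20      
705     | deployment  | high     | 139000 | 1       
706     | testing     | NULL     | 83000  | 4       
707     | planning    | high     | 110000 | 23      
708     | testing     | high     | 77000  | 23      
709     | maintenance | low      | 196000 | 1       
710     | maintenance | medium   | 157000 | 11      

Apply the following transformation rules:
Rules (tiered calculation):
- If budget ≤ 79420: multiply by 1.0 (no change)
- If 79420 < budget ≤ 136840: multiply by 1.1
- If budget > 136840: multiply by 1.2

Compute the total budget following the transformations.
1103400.0

Step 1: Tier 1 (budget ≤ 79420): 4 records, sum = 161000 × 1.0 = 161000.0
Step 2: Tier 2 (79420 < budget ≤ 136840): 3 records, sum = 320000 × 1.1 = 352000.0
Step 3: Tier 3 (budget > 136840): 3 records, sum = 492000 × 1.2 = 590400.0
Step 4: Final sum = 161000.0 + 352000.0 + 590400.0 = 1103400.0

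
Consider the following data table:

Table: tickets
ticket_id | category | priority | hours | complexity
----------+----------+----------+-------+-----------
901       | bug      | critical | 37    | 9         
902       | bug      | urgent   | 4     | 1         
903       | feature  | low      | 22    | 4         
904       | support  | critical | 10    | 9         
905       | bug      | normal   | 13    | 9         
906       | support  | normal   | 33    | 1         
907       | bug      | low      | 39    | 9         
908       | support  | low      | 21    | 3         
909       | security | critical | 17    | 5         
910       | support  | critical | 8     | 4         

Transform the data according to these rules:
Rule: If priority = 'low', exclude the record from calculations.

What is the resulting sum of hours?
122

Step 1: Identify records where priority = 'low'
Step 2: The excluded records sum to 82
Step 3: Original total hours = 204
Step 4: Remaining total = 204 - 82 = 122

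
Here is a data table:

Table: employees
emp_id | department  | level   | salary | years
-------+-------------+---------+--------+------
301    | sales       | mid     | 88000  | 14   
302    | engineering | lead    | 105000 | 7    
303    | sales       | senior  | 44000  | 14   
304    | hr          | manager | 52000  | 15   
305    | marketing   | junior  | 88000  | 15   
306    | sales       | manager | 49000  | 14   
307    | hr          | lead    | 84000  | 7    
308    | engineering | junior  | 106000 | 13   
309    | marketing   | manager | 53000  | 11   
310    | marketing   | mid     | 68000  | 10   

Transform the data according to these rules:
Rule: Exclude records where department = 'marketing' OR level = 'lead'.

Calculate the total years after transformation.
70

Step 1: Find records where department = 'marketing' OR level = 'lead'
Step 2: 5 records match, summing to 50
Step 3: Original sum: 120
Step 4: Remaining sum = 120 - 50 = 70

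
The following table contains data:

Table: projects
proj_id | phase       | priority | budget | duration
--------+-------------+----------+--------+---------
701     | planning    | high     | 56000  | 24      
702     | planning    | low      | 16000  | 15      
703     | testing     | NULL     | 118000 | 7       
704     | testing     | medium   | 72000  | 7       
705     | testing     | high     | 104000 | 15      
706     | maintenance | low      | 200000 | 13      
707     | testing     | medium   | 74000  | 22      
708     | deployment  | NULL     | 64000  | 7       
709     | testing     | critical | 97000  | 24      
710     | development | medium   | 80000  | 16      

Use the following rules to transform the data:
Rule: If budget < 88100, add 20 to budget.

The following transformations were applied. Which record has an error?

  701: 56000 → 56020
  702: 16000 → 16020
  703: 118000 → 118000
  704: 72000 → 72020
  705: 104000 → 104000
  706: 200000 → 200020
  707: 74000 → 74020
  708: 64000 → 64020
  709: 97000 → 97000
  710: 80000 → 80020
Record 706 has an error. The correct transformed value should be 200000, not 200020.

Step 1: Check each record against the rule
Step 2: Record 706 has budget = 200000
Step 3: Since 200000 >= 88100, the bonus should not have been applied
Step 4: Correct value = 200000, but claimed value = 200020
Conclusion: Record 706 has the error.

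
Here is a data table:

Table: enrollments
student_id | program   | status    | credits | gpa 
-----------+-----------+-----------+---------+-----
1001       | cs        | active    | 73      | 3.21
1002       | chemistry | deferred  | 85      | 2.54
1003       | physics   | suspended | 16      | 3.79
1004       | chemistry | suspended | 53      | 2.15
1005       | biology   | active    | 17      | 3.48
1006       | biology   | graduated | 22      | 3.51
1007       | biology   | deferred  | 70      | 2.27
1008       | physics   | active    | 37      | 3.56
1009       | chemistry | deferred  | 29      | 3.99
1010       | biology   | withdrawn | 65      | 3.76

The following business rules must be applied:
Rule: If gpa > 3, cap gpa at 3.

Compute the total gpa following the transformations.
27.96

Step 1: 7 records have gpa > 3
Step 2: These records originally summed to 25.3
Step 3: After capping: 7 × 3 = 21
Step 4: Unaffected records sum: 6.96
Step 5: Final sum = 21 + 6.96 = 27.96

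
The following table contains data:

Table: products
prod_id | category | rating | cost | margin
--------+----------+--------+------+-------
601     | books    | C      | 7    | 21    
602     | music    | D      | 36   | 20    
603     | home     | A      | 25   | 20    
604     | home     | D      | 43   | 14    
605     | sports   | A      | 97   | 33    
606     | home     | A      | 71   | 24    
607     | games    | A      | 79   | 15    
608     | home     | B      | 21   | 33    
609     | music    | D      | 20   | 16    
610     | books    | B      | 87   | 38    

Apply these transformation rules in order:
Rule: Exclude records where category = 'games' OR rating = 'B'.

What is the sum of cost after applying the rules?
299

Step 1: Find records where category = 'games' OR rating = 'B'
Step 2: 3 records match, summing to 187
Step 3: Original sum: 486
Step 4: Remaining sum = 486 - 187 = 299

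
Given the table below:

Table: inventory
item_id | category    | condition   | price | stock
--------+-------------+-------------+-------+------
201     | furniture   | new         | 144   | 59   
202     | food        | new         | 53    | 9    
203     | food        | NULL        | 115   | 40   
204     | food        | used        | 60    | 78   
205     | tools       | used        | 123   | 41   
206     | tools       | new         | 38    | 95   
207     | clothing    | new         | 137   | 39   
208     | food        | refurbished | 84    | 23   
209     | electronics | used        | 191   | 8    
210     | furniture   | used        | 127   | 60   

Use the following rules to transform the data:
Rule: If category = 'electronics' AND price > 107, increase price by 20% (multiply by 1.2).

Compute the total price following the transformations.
1110.2

Step 1: Find records where category = 'electronics' AND price > 107
Step 2: 1 records match, summing to 191
Step 3: After multiplier: 191 × 1.2 = 229.2
Step 4: Unaffected records sum: 881
Step 5: Final sum = 229.2 + 881 = 1110.2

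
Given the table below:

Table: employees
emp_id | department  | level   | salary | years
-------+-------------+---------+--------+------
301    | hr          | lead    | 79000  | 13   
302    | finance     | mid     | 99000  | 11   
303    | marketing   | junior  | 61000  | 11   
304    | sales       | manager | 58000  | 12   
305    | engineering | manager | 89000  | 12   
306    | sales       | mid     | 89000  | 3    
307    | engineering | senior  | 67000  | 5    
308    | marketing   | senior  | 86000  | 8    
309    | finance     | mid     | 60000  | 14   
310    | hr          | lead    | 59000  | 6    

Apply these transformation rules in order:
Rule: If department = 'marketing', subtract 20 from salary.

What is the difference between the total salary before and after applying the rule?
40

Step 1: Original sum of salary = 747000
Step 2: 2 records have department = 'marketing'
Step 3: Each affected record changes by -20
Step 4: Total change = 2 × -20 = -40
Step 5: New sum = 747000 + -40 = 746960
Step 6: Difference = |746960 - 747000| = 40
        (Sum decreased by 40)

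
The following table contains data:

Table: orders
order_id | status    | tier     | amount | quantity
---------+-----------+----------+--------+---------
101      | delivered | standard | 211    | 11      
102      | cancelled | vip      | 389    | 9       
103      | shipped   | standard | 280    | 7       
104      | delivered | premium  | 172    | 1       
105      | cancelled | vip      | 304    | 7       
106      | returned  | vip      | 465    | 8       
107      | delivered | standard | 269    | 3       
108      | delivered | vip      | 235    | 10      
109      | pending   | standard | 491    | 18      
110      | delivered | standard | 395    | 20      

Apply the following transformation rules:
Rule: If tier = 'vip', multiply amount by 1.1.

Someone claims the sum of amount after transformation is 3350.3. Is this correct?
Yes, the result is correct.

Step 1: Calculate the correct sum after transformation
Step 2: Apply multiplier 1.1 to records where tier = 'vip'
Step 3: Correct result = 3350.3
Step 4: Claimed result = 3350.3
Step 5: 3350.3 = 3350.3 ✓
Conclusion: The claimed result is correct.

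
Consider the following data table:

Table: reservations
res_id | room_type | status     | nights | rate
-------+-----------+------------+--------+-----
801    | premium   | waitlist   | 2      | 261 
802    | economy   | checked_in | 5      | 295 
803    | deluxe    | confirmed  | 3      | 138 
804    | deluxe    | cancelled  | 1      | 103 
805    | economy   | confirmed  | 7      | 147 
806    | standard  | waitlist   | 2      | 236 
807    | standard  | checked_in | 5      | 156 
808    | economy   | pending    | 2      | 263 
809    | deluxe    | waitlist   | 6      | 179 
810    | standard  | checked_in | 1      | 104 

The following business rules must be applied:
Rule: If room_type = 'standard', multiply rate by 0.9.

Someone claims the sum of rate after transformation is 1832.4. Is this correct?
Yes, the result is correct.

Step 1: Calculate the correct sum after transformation
Step 2: Apply multiplier 0.9 to records where room_type = 'standard'
Step 3: Correct result = 1832.4
Step 4: Claimed result = 1832.4
Step 5: 1832.4 = 1832.4 ✓
Conclusion: The claimed result is correct.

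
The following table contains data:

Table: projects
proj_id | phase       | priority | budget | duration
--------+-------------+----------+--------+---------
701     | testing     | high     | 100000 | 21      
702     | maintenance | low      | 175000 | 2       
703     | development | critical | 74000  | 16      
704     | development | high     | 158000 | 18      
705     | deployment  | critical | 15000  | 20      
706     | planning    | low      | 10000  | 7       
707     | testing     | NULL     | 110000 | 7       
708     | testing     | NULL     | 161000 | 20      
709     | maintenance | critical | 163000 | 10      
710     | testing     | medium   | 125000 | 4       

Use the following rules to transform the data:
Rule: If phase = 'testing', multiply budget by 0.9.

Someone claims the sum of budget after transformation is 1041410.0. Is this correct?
No, the correct result is 1041400.0.

Step 1: Calculate the correct sum after transformation
Step 2: Apply multiplier 0.9 to records where phase = 'testing'
Step 3: Correct result = 1041400.0
Step 4: Claimed result = 1041410.0
Step 5: 1041400.0 ≠ 1041410.0
Conclusion: The claimed result is incorrect. The correct answer is 1041400.0.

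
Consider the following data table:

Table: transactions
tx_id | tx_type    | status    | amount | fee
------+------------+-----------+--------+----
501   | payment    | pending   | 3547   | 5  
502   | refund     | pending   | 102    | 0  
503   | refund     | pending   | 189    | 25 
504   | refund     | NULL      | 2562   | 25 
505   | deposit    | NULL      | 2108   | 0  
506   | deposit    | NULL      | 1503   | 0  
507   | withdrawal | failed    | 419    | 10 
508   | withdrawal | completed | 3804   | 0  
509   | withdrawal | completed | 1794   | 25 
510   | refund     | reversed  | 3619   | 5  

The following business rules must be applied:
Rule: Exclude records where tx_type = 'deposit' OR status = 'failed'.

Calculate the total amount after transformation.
15617

Step 1: Find records where tx_type = 'deposit' OR status = 'failed'
Step 2: 3 records match, summing to 4030
Step 3: Original sum: 19647
Step 4: Remaining sum = 19647 - 4030 = 15617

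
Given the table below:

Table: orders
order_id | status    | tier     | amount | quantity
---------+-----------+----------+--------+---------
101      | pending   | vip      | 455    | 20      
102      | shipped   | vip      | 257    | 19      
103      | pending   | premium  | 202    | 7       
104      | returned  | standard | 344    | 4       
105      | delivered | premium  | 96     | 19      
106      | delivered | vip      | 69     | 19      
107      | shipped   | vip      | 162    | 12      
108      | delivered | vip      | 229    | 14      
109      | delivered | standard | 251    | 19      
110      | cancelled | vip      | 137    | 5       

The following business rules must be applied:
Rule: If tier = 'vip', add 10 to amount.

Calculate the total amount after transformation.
2262

Step 1: Count records where tier = 'vip': 6
Step 2: Total bonus added: 6 × 10 = 60
Step 3: Original sum of amount: 2202
Step 4: Final sum = 2202 + 60 = 2262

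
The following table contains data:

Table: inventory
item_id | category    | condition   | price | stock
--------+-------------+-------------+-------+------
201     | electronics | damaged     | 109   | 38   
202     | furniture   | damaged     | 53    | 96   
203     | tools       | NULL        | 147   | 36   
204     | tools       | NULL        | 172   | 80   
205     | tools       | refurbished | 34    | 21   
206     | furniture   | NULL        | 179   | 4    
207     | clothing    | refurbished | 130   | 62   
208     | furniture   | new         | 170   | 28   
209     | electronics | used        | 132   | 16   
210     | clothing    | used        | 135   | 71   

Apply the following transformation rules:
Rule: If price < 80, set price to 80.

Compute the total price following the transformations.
1334

Step 1: 2 records have price < 80
Step 2: These records originally summed to 87
Step 3: After setting to minimum: 2 × 80 = 160
Step 4: Unaffected records sum: 1174
Step 5: Final sum = 160 + 1174 = 1334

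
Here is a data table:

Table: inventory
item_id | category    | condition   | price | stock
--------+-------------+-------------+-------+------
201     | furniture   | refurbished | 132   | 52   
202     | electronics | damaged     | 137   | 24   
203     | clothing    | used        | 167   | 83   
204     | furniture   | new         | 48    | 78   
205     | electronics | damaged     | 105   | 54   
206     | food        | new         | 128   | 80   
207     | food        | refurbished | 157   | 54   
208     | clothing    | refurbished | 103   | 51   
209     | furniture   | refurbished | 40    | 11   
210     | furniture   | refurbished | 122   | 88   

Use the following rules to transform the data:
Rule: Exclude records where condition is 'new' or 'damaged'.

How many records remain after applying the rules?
6

Step 1: Count records to exclude
  - 2 (new) + 2 (damaged) = 4 records
Step 2: Total records: 10
Step 3: Remaining = 10 - 4 = 6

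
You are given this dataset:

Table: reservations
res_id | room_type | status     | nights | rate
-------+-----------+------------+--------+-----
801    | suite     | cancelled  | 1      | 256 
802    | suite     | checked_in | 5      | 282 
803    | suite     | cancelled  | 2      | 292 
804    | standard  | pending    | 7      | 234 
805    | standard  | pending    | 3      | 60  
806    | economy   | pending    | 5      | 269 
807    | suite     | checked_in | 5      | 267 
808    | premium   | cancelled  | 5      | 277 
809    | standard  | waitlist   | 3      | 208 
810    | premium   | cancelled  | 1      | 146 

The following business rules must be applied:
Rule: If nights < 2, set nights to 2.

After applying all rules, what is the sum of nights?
39

Step 1: 2 records have nights < 2
Step 2: These records originally summed to 2
Step 3: After setting to minimum: 2 × 2 = 4
Step 4: Unaffected records sum: 35
Step 5: Final sum = 4 + 35 = 39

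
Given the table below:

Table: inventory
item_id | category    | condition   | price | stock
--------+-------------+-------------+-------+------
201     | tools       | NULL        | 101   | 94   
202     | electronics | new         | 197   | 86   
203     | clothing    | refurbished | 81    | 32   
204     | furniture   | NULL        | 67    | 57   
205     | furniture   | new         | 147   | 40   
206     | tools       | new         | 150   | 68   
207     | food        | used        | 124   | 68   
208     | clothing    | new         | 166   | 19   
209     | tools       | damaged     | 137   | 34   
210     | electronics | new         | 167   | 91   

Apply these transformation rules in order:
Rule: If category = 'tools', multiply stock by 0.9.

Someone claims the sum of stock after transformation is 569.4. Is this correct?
Yes, the result is correct.

Step 1: Calculate the correct sum after transformation
Step 2: Apply multiplier 0.9 to records where category = 'tools'
Step 3: Correct result = 569.4
Step 4: Claimed result = 569.4
Step 5: 569.4 = 569.4 ✓
Conclusion: The claimed result is correct.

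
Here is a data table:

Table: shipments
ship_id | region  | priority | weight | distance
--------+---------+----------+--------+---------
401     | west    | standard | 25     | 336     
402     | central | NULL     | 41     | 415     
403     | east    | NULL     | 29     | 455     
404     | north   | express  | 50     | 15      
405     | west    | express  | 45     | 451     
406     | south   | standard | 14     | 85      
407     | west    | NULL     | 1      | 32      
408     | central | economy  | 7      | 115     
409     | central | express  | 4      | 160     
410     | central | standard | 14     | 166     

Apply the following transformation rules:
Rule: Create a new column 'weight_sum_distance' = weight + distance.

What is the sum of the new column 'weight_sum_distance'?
2460

Step 1: For each record, compute weight + distance
Example calculations:
  25 + 336 = 361
  41 + 415 = 456
  29 + 455 = 484
  ...
Step 2: Sum all derived values
Step 3: Total = 2460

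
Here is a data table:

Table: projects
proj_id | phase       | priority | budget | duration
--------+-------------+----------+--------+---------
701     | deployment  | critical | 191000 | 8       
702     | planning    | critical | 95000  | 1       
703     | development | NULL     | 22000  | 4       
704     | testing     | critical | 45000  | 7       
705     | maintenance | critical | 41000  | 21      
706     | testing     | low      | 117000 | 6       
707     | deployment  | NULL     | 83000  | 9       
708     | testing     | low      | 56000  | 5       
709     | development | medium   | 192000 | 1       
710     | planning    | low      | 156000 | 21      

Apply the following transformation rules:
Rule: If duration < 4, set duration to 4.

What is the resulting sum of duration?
89

Step 1: 2 records have duration < 4
Step 2: These records originally summed to 2
Step 3: After setting to minimum: 2 × 4 = 8
Step 4: Unaffected records sum: 81
Step 5: Final sum = 8 + 81 = 89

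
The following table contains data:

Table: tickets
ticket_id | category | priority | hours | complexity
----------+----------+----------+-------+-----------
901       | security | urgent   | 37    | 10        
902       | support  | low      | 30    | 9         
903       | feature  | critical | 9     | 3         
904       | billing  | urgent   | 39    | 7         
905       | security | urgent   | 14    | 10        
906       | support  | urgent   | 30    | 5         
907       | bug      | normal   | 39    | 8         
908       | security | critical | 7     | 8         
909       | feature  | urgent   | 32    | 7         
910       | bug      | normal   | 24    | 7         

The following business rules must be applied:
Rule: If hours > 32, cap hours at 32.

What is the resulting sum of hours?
242

Step 1: 3 records have hours > 32
Step 2: These records originally summed to 115
Step 3: After capping: 3 × 32 = 96
Step 4: Unaffected records sum: 146
Step 5: Final sum = 96 + 146 = 242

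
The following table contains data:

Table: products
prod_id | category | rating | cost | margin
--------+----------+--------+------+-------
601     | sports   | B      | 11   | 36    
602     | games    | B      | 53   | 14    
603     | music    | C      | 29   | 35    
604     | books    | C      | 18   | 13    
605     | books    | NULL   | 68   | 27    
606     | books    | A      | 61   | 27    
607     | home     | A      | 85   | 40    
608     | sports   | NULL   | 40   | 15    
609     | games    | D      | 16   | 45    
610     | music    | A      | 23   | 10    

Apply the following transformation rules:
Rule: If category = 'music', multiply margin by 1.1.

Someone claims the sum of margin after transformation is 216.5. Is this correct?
No, the correct result is 266.5.

Step 1: Calculate the correct sum after transformation
Step 2: Apply multiplier 1.1 to records where category = 'music'
Step 3: Correct result = 266.5
Step 4: Claimed result = 216.5
Step 5: 266.5 ≠ 216.5
Conclusion: The claimed result is incorrect. The correct answer is 266.5.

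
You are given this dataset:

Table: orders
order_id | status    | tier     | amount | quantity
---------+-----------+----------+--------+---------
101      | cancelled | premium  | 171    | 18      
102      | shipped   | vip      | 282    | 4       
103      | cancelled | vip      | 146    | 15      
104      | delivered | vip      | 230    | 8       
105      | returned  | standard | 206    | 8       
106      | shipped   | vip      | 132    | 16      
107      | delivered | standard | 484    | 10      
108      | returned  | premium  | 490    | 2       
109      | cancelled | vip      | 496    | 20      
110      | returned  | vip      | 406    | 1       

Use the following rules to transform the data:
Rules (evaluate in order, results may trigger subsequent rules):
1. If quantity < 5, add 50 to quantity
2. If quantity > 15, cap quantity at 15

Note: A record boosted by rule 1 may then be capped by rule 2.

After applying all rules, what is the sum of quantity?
131

Step 1: Apply rule 1 to records with quantity < 5
  - 3 records get bonus of 50
  - Of these, 3 records then exceed 15 and get capped
Step 2: Apply rule 2 to records with quantity > 15
  - 3 records (original) are capped
Step 3: Calculate final sum = 131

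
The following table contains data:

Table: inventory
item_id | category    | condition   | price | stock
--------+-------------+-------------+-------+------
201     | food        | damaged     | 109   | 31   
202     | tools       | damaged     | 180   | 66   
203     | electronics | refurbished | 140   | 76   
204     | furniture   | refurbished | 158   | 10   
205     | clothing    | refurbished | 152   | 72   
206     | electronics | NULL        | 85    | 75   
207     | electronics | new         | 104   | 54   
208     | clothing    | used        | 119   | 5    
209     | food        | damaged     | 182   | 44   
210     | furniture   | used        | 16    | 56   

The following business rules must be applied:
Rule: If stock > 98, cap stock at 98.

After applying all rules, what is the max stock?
76

Step 1: Original maximum stock = 76
Step 2: Check cap of 98 against maximum
Step 3: No records exceed the cap (max 76 <= cap 98), so no capping applies
Step 4: Maximum after transformation = 76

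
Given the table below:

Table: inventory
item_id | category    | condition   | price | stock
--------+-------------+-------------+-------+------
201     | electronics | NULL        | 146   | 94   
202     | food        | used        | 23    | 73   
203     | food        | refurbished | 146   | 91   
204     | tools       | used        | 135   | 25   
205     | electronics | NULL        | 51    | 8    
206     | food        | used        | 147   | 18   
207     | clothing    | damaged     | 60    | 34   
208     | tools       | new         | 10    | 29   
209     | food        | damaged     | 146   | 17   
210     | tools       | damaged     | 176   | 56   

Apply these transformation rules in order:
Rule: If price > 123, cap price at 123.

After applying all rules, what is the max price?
123

Step 1: Original maximum price = 176
Step 2: Apply cap at 123
Step 3: 6 records had price > 123 and were capped
Step 4: Maximum after transformation = 123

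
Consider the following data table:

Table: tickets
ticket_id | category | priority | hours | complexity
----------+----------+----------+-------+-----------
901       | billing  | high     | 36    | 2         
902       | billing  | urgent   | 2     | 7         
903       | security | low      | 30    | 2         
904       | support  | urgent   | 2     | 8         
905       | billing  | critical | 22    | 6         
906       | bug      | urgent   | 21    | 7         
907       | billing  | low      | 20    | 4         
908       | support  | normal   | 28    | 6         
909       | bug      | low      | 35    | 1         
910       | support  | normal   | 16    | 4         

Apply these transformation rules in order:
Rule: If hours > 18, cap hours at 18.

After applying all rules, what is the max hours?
18

Step 1: Original maximum hours = 36
Step 2: Apply cap at 18
Step 3: 7 records had hours > 18 and were capped
Step 4: Maximum after transformation = 18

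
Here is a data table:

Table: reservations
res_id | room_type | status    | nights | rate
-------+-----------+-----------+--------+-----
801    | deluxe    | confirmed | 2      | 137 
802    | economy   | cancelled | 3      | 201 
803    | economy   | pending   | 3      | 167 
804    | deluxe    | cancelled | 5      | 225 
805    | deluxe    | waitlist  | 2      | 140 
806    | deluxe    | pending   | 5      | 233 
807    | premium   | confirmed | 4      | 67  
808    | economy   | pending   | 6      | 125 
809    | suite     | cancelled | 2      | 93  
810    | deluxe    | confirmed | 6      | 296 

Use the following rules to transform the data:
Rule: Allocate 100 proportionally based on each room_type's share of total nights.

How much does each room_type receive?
deluxe: 52.63, economy: 31.58, premium: 10.53, suite: 5.26

Step 1: Calculate total nights = 38
Step 2: Calculate each room_type's proportion:
  deluxe: 20/38 = 52.63% → 52.63
  economy: 12/38 = 31.58% → 31.58
  premium: 4/38 = 10.53% → 10.53
  suite: 2/38 = 5.26% → 5.26
Step 3: Verify: sum of allocations ≈ 100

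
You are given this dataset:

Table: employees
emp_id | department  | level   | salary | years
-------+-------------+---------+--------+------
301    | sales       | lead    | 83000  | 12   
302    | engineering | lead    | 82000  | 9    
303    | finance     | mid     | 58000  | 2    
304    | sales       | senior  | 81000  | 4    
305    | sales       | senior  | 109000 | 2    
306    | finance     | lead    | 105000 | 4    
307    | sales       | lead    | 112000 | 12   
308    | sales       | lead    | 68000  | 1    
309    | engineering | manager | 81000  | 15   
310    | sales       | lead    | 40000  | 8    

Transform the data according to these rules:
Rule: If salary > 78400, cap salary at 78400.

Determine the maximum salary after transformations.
78400

Step 1: Original maximum salary = 112000
Step 2: Apply cap at 78400
Step 3: 7 records had salary > 78400 and were capped
Step 4: Maximum after transformation = 78400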